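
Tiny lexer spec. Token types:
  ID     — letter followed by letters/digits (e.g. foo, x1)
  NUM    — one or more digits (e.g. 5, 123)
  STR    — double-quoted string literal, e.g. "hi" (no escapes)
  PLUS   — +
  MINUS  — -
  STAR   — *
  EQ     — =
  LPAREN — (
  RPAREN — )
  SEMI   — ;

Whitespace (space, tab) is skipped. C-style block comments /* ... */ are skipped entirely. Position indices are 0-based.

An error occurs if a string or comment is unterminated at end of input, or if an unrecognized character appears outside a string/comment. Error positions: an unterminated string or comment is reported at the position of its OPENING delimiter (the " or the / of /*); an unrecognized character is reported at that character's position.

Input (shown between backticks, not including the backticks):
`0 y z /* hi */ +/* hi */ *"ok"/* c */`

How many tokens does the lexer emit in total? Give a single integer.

Answer: 6

Derivation:
pos=0: emit NUM '0' (now at pos=1)
pos=2: emit ID 'y' (now at pos=3)
pos=4: emit ID 'z' (now at pos=5)
pos=6: enter COMMENT mode (saw '/*')
exit COMMENT mode (now at pos=14)
pos=15: emit PLUS '+'
pos=16: enter COMMENT mode (saw '/*')
exit COMMENT mode (now at pos=24)
pos=25: emit STAR '*'
pos=26: enter STRING mode
pos=26: emit STR "ok" (now at pos=30)
pos=30: enter COMMENT mode (saw '/*')
exit COMMENT mode (now at pos=37)
DONE. 6 tokens: [NUM, ID, ID, PLUS, STAR, STR]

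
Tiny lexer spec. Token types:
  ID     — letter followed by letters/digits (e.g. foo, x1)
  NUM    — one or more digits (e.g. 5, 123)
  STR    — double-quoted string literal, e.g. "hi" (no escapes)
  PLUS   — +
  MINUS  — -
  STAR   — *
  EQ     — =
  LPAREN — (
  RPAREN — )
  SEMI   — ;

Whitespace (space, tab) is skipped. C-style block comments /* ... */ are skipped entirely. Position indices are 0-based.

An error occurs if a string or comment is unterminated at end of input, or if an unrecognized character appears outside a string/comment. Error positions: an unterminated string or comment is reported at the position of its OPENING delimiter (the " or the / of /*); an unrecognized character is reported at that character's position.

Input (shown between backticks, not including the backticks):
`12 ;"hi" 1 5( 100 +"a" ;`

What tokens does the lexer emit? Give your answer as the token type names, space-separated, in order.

pos=0: emit NUM '12' (now at pos=2)
pos=3: emit SEMI ';'
pos=4: enter STRING mode
pos=4: emit STR "hi" (now at pos=8)
pos=9: emit NUM '1' (now at pos=10)
pos=11: emit NUM '5' (now at pos=12)
pos=12: emit LPAREN '('
pos=14: emit NUM '100' (now at pos=17)
pos=18: emit PLUS '+'
pos=19: enter STRING mode
pos=19: emit STR "a" (now at pos=22)
pos=23: emit SEMI ';'
DONE. 10 tokens: [NUM, SEMI, STR, NUM, NUM, LPAREN, NUM, PLUS, STR, SEMI]

Answer: NUM SEMI STR NUM NUM LPAREN NUM PLUS STR SEMI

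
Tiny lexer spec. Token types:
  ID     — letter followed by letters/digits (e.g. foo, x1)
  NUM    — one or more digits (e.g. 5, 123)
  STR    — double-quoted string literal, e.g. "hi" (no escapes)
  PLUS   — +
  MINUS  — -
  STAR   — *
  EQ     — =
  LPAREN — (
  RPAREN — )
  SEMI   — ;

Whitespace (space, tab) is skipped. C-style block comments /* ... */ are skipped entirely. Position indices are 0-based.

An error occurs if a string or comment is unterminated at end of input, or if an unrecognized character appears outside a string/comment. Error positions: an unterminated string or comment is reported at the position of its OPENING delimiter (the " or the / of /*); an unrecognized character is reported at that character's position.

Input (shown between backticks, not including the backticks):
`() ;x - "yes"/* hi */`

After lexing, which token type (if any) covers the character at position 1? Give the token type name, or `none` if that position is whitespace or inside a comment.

pos=0: emit LPAREN '('
pos=1: emit RPAREN ')'
pos=3: emit SEMI ';'
pos=4: emit ID 'x' (now at pos=5)
pos=6: emit MINUS '-'
pos=8: enter STRING mode
pos=8: emit STR "yes" (now at pos=13)
pos=13: enter COMMENT mode (saw '/*')
exit COMMENT mode (now at pos=21)
DONE. 6 tokens: [LPAREN, RPAREN, SEMI, ID, MINUS, STR]
Position 1: char is ')' -> RPAREN

Answer: RPAREN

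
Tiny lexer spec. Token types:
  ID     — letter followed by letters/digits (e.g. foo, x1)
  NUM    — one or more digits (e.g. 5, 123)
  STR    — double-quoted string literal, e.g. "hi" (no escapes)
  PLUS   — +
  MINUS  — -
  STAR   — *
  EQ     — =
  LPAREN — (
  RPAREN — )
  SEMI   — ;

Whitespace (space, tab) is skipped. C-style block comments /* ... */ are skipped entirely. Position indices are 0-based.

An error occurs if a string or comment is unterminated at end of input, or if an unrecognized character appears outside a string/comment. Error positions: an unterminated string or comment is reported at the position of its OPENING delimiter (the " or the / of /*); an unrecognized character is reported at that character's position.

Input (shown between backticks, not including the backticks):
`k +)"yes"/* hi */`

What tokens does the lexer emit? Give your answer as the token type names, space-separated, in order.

pos=0: emit ID 'k' (now at pos=1)
pos=2: emit PLUS '+'
pos=3: emit RPAREN ')'
pos=4: enter STRING mode
pos=4: emit STR "yes" (now at pos=9)
pos=9: enter COMMENT mode (saw '/*')
exit COMMENT mode (now at pos=17)
DONE. 4 tokens: [ID, PLUS, RPAREN, STR]

Answer: ID PLUS RPAREN STR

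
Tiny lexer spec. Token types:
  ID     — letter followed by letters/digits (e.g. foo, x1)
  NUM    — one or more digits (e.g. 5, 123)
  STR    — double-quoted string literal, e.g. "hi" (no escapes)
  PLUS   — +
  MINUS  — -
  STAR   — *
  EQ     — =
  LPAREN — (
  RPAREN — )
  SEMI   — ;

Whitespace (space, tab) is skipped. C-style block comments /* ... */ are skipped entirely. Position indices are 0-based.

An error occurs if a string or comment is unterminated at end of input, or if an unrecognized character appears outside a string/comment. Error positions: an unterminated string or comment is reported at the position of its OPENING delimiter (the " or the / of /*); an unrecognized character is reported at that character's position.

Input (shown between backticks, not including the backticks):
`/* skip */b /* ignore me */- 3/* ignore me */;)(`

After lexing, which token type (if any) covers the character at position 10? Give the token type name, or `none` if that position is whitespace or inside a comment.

pos=0: enter COMMENT mode (saw '/*')
exit COMMENT mode (now at pos=10)
pos=10: emit ID 'b' (now at pos=11)
pos=12: enter COMMENT mode (saw '/*')
exit COMMENT mode (now at pos=27)
pos=27: emit MINUS '-'
pos=29: emit NUM '3' (now at pos=30)
pos=30: enter COMMENT mode (saw '/*')
exit COMMENT mode (now at pos=45)
pos=45: emit SEMI ';'
pos=46: emit RPAREN ')'
pos=47: emit LPAREN '('
DONE. 6 tokens: [ID, MINUS, NUM, SEMI, RPAREN, LPAREN]
Position 10: char is 'b' -> ID

Answer: ID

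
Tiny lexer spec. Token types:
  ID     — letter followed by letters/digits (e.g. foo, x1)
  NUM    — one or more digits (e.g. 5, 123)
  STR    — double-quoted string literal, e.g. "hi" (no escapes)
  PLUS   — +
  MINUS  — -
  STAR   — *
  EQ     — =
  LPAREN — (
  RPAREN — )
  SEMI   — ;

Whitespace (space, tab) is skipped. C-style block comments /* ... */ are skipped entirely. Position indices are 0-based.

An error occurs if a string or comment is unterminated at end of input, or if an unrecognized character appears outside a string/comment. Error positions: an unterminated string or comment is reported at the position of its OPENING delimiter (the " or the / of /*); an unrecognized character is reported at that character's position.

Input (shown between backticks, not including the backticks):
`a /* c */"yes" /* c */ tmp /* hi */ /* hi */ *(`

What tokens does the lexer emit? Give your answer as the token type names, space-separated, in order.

Answer: ID STR ID STAR LPAREN

Derivation:
pos=0: emit ID 'a' (now at pos=1)
pos=2: enter COMMENT mode (saw '/*')
exit COMMENT mode (now at pos=9)
pos=9: enter STRING mode
pos=9: emit STR "yes" (now at pos=14)
pos=15: enter COMMENT mode (saw '/*')
exit COMMENT mode (now at pos=22)
pos=23: emit ID 'tmp' (now at pos=26)
pos=27: enter COMMENT mode (saw '/*')
exit COMMENT mode (now at pos=35)
pos=36: enter COMMENT mode (saw '/*')
exit COMMENT mode (now at pos=44)
pos=45: emit STAR '*'
pos=46: emit LPAREN '('
DONE. 5 tokens: [ID, STR, ID, STAR, LPAREN]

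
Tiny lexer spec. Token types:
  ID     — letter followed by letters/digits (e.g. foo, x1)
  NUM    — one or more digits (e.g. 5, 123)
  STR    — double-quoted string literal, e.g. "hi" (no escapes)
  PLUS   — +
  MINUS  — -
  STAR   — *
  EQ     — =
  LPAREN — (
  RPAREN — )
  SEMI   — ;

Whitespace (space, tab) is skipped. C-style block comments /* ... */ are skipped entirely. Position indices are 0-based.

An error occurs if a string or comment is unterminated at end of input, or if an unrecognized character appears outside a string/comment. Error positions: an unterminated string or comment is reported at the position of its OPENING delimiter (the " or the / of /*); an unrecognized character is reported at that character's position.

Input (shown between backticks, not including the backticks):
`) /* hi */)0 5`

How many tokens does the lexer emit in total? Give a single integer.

pos=0: emit RPAREN ')'
pos=2: enter COMMENT mode (saw '/*')
exit COMMENT mode (now at pos=10)
pos=10: emit RPAREN ')'
pos=11: emit NUM '0' (now at pos=12)
pos=13: emit NUM '5' (now at pos=14)
DONE. 4 tokens: [RPAREN, RPAREN, NUM, NUM]

Answer: 4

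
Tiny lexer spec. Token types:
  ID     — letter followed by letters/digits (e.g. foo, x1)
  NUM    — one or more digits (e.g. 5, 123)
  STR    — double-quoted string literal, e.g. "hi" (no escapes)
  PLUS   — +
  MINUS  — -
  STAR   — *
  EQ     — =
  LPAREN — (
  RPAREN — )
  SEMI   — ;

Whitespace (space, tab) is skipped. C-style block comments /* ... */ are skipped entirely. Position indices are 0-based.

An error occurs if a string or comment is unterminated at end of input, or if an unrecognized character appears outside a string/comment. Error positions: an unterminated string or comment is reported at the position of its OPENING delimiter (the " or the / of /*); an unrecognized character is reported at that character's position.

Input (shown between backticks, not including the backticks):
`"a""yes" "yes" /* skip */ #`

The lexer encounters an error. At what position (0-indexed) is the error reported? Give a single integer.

pos=0: enter STRING mode
pos=0: emit STR "a" (now at pos=3)
pos=3: enter STRING mode
pos=3: emit STR "yes" (now at pos=8)
pos=9: enter STRING mode
pos=9: emit STR "yes" (now at pos=14)
pos=15: enter COMMENT mode (saw '/*')
exit COMMENT mode (now at pos=25)
pos=26: ERROR — unrecognized char '#'

Answer: 26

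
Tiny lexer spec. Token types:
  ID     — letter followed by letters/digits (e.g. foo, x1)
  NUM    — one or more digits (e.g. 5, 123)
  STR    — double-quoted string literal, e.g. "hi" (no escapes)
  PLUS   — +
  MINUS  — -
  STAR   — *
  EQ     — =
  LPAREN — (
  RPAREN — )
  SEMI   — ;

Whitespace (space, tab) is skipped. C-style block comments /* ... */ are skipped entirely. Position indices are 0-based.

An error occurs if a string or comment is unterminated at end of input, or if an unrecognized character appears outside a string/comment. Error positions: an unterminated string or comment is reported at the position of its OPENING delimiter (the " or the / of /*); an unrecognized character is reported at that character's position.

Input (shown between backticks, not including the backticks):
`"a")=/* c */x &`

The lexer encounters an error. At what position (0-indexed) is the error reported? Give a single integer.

pos=0: enter STRING mode
pos=0: emit STR "a" (now at pos=3)
pos=3: emit RPAREN ')'
pos=4: emit EQ '='
pos=5: enter COMMENT mode (saw '/*')
exit COMMENT mode (now at pos=12)
pos=12: emit ID 'x' (now at pos=13)
pos=14: ERROR — unrecognized char '&'

Answer: 14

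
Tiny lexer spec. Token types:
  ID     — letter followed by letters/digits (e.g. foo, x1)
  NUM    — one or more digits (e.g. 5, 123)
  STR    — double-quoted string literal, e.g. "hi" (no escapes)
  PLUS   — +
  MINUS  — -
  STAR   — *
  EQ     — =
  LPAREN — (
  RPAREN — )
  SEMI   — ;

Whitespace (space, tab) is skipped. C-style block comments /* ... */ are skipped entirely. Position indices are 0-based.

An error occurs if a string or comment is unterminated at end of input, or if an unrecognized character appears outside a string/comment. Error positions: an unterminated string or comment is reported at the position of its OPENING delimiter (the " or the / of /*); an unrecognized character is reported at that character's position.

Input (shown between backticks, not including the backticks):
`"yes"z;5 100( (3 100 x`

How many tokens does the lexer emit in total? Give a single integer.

Answer: 10

Derivation:
pos=0: enter STRING mode
pos=0: emit STR "yes" (now at pos=5)
pos=5: emit ID 'z' (now at pos=6)
pos=6: emit SEMI ';'
pos=7: emit NUM '5' (now at pos=8)
pos=9: emit NUM '100' (now at pos=12)
pos=12: emit LPAREN '('
pos=14: emit LPAREN '('
pos=15: emit NUM '3' (now at pos=16)
pos=17: emit NUM '100' (now at pos=20)
pos=21: emit ID 'x' (now at pos=22)
DONE. 10 tokens: [STR, ID, SEMI, NUM, NUM, LPAREN, LPAREN, NUM, NUM, ID]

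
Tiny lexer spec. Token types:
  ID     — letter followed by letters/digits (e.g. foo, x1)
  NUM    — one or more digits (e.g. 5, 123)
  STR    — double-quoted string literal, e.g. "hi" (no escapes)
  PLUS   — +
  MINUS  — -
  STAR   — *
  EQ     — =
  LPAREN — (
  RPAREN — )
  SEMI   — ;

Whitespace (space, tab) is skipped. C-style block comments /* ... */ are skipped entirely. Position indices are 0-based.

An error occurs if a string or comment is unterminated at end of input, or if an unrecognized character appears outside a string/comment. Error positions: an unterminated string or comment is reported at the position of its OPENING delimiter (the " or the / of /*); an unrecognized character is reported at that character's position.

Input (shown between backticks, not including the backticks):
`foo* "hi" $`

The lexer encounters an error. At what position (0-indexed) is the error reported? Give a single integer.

Answer: 10

Derivation:
pos=0: emit ID 'foo' (now at pos=3)
pos=3: emit STAR '*'
pos=5: enter STRING mode
pos=5: emit STR "hi" (now at pos=9)
pos=10: ERROR — unrecognized char '$'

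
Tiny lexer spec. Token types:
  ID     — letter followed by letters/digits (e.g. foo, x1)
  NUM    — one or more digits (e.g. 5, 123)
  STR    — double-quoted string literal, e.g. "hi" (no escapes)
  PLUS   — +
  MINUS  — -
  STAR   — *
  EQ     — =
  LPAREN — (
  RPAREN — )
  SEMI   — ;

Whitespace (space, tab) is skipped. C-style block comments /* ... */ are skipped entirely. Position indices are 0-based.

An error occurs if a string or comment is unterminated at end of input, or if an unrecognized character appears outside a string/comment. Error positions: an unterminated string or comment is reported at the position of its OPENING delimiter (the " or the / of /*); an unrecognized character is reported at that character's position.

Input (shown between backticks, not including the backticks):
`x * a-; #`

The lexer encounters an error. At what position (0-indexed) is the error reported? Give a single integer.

Answer: 8

Derivation:
pos=0: emit ID 'x' (now at pos=1)
pos=2: emit STAR '*'
pos=4: emit ID 'a' (now at pos=5)
pos=5: emit MINUS '-'
pos=6: emit SEMI ';'
pos=8: ERROR — unrecognized char '#'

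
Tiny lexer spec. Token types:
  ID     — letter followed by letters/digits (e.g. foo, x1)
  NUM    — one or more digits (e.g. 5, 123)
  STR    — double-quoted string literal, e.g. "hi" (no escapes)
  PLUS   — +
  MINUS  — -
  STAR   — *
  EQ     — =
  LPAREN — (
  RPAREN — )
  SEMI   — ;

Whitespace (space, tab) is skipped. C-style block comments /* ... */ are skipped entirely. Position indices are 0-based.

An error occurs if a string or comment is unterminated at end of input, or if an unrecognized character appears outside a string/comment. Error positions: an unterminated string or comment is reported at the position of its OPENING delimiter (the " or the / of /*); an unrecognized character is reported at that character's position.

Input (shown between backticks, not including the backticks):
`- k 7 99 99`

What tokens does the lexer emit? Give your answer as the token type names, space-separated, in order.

Answer: MINUS ID NUM NUM NUM

Derivation:
pos=0: emit MINUS '-'
pos=2: emit ID 'k' (now at pos=3)
pos=4: emit NUM '7' (now at pos=5)
pos=6: emit NUM '99' (now at pos=8)
pos=9: emit NUM '99' (now at pos=11)
DONE. 5 tokens: [MINUS, ID, NUM, NUM, NUM]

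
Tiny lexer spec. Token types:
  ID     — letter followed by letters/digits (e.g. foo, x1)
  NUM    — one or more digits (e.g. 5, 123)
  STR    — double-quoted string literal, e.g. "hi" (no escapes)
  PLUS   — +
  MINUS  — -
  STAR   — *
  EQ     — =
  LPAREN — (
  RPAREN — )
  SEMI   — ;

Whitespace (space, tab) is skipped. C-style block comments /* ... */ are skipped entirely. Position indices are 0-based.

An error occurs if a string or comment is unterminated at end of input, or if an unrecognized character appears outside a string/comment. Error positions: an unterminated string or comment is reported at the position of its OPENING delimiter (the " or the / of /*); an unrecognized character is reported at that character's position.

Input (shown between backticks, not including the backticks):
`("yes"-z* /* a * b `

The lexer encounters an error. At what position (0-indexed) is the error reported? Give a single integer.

Answer: 10

Derivation:
pos=0: emit LPAREN '('
pos=1: enter STRING mode
pos=1: emit STR "yes" (now at pos=6)
pos=6: emit MINUS '-'
pos=7: emit ID 'z' (now at pos=8)
pos=8: emit STAR '*'
pos=10: enter COMMENT mode (saw '/*')
pos=10: ERROR — unterminated comment (reached EOF)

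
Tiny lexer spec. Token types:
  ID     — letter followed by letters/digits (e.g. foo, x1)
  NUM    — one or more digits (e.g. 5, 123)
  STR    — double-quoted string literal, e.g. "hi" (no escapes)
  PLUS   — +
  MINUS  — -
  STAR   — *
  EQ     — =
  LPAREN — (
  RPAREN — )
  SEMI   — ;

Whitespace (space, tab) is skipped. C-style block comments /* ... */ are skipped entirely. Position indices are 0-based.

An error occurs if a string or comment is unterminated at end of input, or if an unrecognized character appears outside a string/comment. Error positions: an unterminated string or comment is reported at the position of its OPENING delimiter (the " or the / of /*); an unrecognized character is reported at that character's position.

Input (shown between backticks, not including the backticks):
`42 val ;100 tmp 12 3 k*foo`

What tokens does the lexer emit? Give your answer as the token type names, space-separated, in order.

Answer: NUM ID SEMI NUM ID NUM NUM ID STAR ID

Derivation:
pos=0: emit NUM '42' (now at pos=2)
pos=3: emit ID 'val' (now at pos=6)
pos=7: emit SEMI ';'
pos=8: emit NUM '100' (now at pos=11)
pos=12: emit ID 'tmp' (now at pos=15)
pos=16: emit NUM '12' (now at pos=18)
pos=19: emit NUM '3' (now at pos=20)
pos=21: emit ID 'k' (now at pos=22)
pos=22: emit STAR '*'
pos=23: emit ID 'foo' (now at pos=26)
DONE. 10 tokens: [NUM, ID, SEMI, NUM, ID, NUM, NUM, ID, STAR, ID]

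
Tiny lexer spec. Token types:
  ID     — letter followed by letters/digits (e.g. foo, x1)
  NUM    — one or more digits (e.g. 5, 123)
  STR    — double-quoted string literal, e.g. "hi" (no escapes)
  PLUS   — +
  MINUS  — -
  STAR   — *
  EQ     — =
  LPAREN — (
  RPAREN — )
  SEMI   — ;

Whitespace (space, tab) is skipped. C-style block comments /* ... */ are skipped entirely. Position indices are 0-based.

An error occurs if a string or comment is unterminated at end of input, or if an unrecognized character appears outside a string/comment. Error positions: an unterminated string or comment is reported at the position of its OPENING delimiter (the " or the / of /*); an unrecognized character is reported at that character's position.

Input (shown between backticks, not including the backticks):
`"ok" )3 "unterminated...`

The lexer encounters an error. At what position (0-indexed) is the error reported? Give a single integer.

Answer: 8

Derivation:
pos=0: enter STRING mode
pos=0: emit STR "ok" (now at pos=4)
pos=5: emit RPAREN ')'
pos=6: emit NUM '3' (now at pos=7)
pos=8: enter STRING mode
pos=8: ERROR — unterminated string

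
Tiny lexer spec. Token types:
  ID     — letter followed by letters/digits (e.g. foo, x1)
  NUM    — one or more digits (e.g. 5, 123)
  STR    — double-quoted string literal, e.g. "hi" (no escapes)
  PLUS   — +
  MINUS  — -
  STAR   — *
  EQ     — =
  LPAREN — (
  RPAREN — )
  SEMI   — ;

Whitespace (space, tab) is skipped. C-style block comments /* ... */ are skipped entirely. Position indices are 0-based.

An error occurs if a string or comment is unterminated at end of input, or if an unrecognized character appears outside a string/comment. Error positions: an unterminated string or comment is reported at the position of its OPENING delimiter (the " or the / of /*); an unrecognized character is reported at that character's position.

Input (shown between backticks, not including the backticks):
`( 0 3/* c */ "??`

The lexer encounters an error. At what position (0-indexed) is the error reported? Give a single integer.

pos=0: emit LPAREN '('
pos=2: emit NUM '0' (now at pos=3)
pos=4: emit NUM '3' (now at pos=5)
pos=5: enter COMMENT mode (saw '/*')
exit COMMENT mode (now at pos=12)
pos=13: enter STRING mode
pos=13: ERROR — unterminated string

Answer: 13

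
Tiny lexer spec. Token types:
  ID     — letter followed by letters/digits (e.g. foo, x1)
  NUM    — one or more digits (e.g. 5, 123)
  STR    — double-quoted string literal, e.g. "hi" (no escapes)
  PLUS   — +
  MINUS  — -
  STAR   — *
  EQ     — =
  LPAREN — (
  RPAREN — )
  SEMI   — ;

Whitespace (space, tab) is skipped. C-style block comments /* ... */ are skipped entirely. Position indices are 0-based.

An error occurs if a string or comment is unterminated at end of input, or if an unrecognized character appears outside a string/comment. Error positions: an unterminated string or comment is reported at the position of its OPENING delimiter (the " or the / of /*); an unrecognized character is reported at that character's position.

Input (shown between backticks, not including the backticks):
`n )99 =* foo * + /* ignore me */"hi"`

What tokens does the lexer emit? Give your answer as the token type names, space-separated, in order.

Answer: ID RPAREN NUM EQ STAR ID STAR PLUS STR

Derivation:
pos=0: emit ID 'n' (now at pos=1)
pos=2: emit RPAREN ')'
pos=3: emit NUM '99' (now at pos=5)
pos=6: emit EQ '='
pos=7: emit STAR '*'
pos=9: emit ID 'foo' (now at pos=12)
pos=13: emit STAR '*'
pos=15: emit PLUS '+'
pos=17: enter COMMENT mode (saw '/*')
exit COMMENT mode (now at pos=32)
pos=32: enter STRING mode
pos=32: emit STR "hi" (now at pos=36)
DONE. 9 tokens: [ID, RPAREN, NUM, EQ, STAR, ID, STAR, PLUS, STR]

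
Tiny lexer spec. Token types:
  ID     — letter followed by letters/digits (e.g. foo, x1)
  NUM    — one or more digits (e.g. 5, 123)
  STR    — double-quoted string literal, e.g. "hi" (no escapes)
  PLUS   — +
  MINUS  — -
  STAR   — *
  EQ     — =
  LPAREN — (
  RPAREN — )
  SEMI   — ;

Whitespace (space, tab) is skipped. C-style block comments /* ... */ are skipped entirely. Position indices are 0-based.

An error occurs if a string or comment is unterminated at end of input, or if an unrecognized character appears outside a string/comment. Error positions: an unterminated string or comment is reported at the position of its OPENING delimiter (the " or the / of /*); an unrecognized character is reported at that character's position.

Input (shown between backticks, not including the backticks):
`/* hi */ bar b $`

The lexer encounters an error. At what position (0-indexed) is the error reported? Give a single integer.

Answer: 15

Derivation:
pos=0: enter COMMENT mode (saw '/*')
exit COMMENT mode (now at pos=8)
pos=9: emit ID 'bar' (now at pos=12)
pos=13: emit ID 'b' (now at pos=14)
pos=15: ERROR — unrecognized char '$'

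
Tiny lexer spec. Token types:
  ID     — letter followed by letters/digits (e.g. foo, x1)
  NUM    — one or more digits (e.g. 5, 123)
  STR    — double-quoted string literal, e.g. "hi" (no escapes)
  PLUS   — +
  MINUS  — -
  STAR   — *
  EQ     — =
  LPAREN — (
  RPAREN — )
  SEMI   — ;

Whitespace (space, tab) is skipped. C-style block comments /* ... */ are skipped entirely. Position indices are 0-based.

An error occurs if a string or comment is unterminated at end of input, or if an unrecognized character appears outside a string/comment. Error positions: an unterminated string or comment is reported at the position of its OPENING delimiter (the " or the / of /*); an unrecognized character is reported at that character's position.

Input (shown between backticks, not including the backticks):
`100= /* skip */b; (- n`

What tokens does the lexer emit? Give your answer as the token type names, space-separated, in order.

Answer: NUM EQ ID SEMI LPAREN MINUS ID

Derivation:
pos=0: emit NUM '100' (now at pos=3)
pos=3: emit EQ '='
pos=5: enter COMMENT mode (saw '/*')
exit COMMENT mode (now at pos=15)
pos=15: emit ID 'b' (now at pos=16)
pos=16: emit SEMI ';'
pos=18: emit LPAREN '('
pos=19: emit MINUS '-'
pos=21: emit ID 'n' (now at pos=22)
DONE. 7 tokens: [NUM, EQ, ID, SEMI, LPAREN, MINUS, ID]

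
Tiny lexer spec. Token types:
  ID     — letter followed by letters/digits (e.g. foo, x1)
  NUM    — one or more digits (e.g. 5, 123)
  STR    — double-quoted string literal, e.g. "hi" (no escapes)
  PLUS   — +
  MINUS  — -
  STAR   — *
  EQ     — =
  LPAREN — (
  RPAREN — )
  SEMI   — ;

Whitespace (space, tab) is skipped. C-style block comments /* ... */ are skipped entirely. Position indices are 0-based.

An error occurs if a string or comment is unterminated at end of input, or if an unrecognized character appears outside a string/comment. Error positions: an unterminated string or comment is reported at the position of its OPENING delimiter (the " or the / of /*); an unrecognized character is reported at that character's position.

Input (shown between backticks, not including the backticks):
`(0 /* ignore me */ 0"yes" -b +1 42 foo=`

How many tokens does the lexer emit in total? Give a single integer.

pos=0: emit LPAREN '('
pos=1: emit NUM '0' (now at pos=2)
pos=3: enter COMMENT mode (saw '/*')
exit COMMENT mode (now at pos=18)
pos=19: emit NUM '0' (now at pos=20)
pos=20: enter STRING mode
pos=20: emit STR "yes" (now at pos=25)
pos=26: emit MINUS '-'
pos=27: emit ID 'b' (now at pos=28)
pos=29: emit PLUS '+'
pos=30: emit NUM '1' (now at pos=31)
pos=32: emit NUM '42' (now at pos=34)
pos=35: emit ID 'foo' (now at pos=38)
pos=38: emit EQ '='
DONE. 11 tokens: [LPAREN, NUM, NUM, STR, MINUS, ID, PLUS, NUM, NUM, ID, EQ]

Answer: 11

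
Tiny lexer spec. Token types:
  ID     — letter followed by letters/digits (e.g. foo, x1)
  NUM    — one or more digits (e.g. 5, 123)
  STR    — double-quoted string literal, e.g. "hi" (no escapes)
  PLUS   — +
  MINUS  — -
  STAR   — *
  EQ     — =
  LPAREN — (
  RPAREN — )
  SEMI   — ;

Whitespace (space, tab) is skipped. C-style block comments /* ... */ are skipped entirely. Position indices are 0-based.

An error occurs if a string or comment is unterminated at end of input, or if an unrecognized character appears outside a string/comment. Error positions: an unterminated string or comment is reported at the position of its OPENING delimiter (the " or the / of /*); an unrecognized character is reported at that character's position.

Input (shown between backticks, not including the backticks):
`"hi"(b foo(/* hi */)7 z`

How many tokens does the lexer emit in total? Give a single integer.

pos=0: enter STRING mode
pos=0: emit STR "hi" (now at pos=4)
pos=4: emit LPAREN '('
pos=5: emit ID 'b' (now at pos=6)
pos=7: emit ID 'foo' (now at pos=10)
pos=10: emit LPAREN '('
pos=11: enter COMMENT mode (saw '/*')
exit COMMENT mode (now at pos=19)
pos=19: emit RPAREN ')'
pos=20: emit NUM '7' (now at pos=21)
pos=22: emit ID 'z' (now at pos=23)
DONE. 8 tokens: [STR, LPAREN, ID, ID, LPAREN, RPAREN, NUM, ID]

Answer: 8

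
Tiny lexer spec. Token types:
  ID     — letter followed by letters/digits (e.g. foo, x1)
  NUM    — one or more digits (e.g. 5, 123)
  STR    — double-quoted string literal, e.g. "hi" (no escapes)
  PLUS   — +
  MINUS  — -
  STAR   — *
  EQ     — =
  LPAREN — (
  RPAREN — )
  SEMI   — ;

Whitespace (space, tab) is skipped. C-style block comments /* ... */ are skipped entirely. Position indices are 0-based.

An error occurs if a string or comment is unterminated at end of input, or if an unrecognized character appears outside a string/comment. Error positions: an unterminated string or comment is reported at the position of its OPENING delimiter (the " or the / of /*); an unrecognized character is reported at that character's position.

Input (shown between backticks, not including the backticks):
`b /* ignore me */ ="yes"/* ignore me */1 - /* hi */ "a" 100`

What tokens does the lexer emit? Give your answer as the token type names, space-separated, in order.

pos=0: emit ID 'b' (now at pos=1)
pos=2: enter COMMENT mode (saw '/*')
exit COMMENT mode (now at pos=17)
pos=18: emit EQ '='
pos=19: enter STRING mode
pos=19: emit STR "yes" (now at pos=24)
pos=24: enter COMMENT mode (saw '/*')
exit COMMENT mode (now at pos=39)
pos=39: emit NUM '1' (now at pos=40)
pos=41: emit MINUS '-'
pos=43: enter COMMENT mode (saw '/*')
exit COMMENT mode (now at pos=51)
pos=52: enter STRING mode
pos=52: emit STR "a" (now at pos=55)
pos=56: emit NUM '100' (now at pos=59)
DONE. 7 tokens: [ID, EQ, STR, NUM, MINUS, STR, NUM]

Answer: ID EQ STR NUM MINUS STR NUM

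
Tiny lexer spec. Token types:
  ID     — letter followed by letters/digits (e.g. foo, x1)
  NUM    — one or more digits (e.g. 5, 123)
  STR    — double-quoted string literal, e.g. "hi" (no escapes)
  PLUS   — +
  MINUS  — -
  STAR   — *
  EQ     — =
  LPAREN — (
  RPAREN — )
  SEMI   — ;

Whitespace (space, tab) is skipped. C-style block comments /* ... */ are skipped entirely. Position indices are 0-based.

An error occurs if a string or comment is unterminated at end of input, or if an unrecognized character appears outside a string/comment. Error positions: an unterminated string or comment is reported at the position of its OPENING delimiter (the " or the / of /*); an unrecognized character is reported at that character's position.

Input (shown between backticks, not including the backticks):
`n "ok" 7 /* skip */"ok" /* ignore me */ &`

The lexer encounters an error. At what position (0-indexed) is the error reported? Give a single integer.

Answer: 40

Derivation:
pos=0: emit ID 'n' (now at pos=1)
pos=2: enter STRING mode
pos=2: emit STR "ok" (now at pos=6)
pos=7: emit NUM '7' (now at pos=8)
pos=9: enter COMMENT mode (saw '/*')
exit COMMENT mode (now at pos=19)
pos=19: enter STRING mode
pos=19: emit STR "ok" (now at pos=23)
pos=24: enter COMMENT mode (saw '/*')
exit COMMENT mode (now at pos=39)
pos=40: ERROR — unrecognized char '&'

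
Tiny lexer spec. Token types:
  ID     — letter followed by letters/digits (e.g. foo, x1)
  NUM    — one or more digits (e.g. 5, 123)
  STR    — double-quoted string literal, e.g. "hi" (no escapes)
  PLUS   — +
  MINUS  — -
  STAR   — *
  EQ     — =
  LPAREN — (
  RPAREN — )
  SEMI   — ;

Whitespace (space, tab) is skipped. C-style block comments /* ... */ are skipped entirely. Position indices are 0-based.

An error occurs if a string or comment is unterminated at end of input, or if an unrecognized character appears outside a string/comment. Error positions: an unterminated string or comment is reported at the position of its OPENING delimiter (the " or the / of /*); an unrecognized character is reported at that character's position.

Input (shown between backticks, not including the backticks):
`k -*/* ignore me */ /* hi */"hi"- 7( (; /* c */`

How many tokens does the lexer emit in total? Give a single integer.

pos=0: emit ID 'k' (now at pos=1)
pos=2: emit MINUS '-'
pos=3: emit STAR '*'
pos=4: enter COMMENT mode (saw '/*')
exit COMMENT mode (now at pos=19)
pos=20: enter COMMENT mode (saw '/*')
exit COMMENT mode (now at pos=28)
pos=28: enter STRING mode
pos=28: emit STR "hi" (now at pos=32)
pos=32: emit MINUS '-'
pos=34: emit NUM '7' (now at pos=35)
pos=35: emit LPAREN '('
pos=37: emit LPAREN '('
pos=38: emit SEMI ';'
pos=40: enter COMMENT mode (saw '/*')
exit COMMENT mode (now at pos=47)
DONE. 9 tokens: [ID, MINUS, STAR, STR, MINUS, NUM, LPAREN, LPAREN, SEMI]

Answer: 9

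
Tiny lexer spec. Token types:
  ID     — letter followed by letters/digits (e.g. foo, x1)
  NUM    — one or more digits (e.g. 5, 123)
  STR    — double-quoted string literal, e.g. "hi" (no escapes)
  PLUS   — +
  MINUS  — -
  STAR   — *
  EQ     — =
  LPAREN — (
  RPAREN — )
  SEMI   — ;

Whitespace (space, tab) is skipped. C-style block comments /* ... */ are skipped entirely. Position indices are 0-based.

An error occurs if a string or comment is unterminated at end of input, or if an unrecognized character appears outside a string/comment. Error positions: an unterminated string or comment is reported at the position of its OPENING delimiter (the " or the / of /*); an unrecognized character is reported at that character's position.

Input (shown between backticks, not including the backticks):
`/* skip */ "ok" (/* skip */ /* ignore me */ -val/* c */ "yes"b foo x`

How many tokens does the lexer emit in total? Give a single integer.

pos=0: enter COMMENT mode (saw '/*')
exit COMMENT mode (now at pos=10)
pos=11: enter STRING mode
pos=11: emit STR "ok" (now at pos=15)
pos=16: emit LPAREN '('
pos=17: enter COMMENT mode (saw '/*')
exit COMMENT mode (now at pos=27)
pos=28: enter COMMENT mode (saw '/*')
exit COMMENT mode (now at pos=43)
pos=44: emit MINUS '-'
pos=45: emit ID 'val' (now at pos=48)
pos=48: enter COMMENT mode (saw '/*')
exit COMMENT mode (now at pos=55)
pos=56: enter STRING mode
pos=56: emit STR "yes" (now at pos=61)
pos=61: emit ID 'b' (now at pos=62)
pos=63: emit ID 'foo' (now at pos=66)
pos=67: emit ID 'x' (now at pos=68)
DONE. 8 tokens: [STR, LPAREN, MINUS, ID, STR, ID, ID, ID]

Answer: 8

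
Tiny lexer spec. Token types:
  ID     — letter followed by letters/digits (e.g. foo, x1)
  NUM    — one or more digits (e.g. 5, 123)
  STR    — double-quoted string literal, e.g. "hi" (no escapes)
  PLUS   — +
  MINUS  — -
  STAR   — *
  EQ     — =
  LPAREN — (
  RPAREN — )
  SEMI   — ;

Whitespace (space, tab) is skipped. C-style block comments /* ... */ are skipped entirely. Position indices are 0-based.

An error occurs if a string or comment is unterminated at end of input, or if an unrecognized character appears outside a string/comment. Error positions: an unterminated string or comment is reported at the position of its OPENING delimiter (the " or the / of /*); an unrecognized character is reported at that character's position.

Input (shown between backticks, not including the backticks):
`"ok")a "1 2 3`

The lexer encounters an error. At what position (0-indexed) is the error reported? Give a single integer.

pos=0: enter STRING mode
pos=0: emit STR "ok" (now at pos=4)
pos=4: emit RPAREN ')'
pos=5: emit ID 'a' (now at pos=6)
pos=7: enter STRING mode
pos=7: ERROR — unterminated string

Answer: 7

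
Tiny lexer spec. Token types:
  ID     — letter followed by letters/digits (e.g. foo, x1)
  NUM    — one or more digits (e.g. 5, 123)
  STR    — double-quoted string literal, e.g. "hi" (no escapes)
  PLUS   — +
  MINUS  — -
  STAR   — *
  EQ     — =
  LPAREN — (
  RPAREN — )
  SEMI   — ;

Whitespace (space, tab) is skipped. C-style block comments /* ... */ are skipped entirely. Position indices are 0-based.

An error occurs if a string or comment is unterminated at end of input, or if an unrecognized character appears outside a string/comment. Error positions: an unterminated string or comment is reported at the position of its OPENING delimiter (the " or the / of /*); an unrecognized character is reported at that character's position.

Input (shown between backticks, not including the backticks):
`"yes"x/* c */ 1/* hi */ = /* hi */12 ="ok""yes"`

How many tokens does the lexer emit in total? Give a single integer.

Answer: 8

Derivation:
pos=0: enter STRING mode
pos=0: emit STR "yes" (now at pos=5)
pos=5: emit ID 'x' (now at pos=6)
pos=6: enter COMMENT mode (saw '/*')
exit COMMENT mode (now at pos=13)
pos=14: emit NUM '1' (now at pos=15)
pos=15: enter COMMENT mode (saw '/*')
exit COMMENT mode (now at pos=23)
pos=24: emit EQ '='
pos=26: enter COMMENT mode (saw '/*')
exit COMMENT mode (now at pos=34)
pos=34: emit NUM '12' (now at pos=36)
pos=37: emit EQ '='
pos=38: enter STRING mode
pos=38: emit STR "ok" (now at pos=42)
pos=42: enter STRING mode
pos=42: emit STR "yes" (now at pos=47)
DONE. 8 tokens: [STR, ID, NUM, EQ, NUM, EQ, STR, STR]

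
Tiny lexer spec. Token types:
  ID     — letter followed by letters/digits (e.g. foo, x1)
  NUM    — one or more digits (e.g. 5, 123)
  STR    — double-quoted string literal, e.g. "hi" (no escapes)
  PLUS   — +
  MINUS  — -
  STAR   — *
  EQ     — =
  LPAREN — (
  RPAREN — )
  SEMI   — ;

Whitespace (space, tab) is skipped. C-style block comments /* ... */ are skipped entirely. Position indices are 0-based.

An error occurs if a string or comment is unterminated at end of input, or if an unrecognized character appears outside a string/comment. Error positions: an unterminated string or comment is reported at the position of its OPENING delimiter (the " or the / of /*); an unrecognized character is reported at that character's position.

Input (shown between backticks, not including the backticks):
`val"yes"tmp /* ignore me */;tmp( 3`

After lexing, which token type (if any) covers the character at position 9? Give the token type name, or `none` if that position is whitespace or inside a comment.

Answer: ID

Derivation:
pos=0: emit ID 'val' (now at pos=3)
pos=3: enter STRING mode
pos=3: emit STR "yes" (now at pos=8)
pos=8: emit ID 'tmp' (now at pos=11)
pos=12: enter COMMENT mode (saw '/*')
exit COMMENT mode (now at pos=27)
pos=27: emit SEMI ';'
pos=28: emit ID 'tmp' (now at pos=31)
pos=31: emit LPAREN '('
pos=33: emit NUM '3' (now at pos=34)
DONE. 7 tokens: [ID, STR, ID, SEMI, ID, LPAREN, NUM]
Position 9: char is 'm' -> ID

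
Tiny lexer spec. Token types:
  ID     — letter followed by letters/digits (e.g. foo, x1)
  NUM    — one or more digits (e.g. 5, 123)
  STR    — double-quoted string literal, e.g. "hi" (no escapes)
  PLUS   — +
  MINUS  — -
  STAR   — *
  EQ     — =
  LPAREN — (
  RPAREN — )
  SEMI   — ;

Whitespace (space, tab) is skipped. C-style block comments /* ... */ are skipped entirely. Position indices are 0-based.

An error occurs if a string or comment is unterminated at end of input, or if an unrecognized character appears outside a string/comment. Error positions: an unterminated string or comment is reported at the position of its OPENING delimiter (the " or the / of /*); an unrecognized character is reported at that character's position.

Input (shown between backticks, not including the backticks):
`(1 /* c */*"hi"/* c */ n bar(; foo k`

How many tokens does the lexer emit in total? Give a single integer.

pos=0: emit LPAREN '('
pos=1: emit NUM '1' (now at pos=2)
pos=3: enter COMMENT mode (saw '/*')
exit COMMENT mode (now at pos=10)
pos=10: emit STAR '*'
pos=11: enter STRING mode
pos=11: emit STR "hi" (now at pos=15)
pos=15: enter COMMENT mode (saw '/*')
exit COMMENT mode (now at pos=22)
pos=23: emit ID 'n' (now at pos=24)
pos=25: emit ID 'bar' (now at pos=28)
pos=28: emit LPAREN '('
pos=29: emit SEMI ';'
pos=31: emit ID 'foo' (now at pos=34)
pos=35: emit ID 'k' (now at pos=36)
DONE. 10 tokens: [LPAREN, NUM, STAR, STR, ID, ID, LPAREN, SEMI, ID, ID]

Answer: 10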